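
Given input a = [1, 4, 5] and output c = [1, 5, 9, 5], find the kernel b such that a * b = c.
Output length 4 = len(a) + len(b) - 1 ⇒ len(b) = 2. Solve b forward using b[k] = (c[k] - Σ_{i≥1} a[i]·b[k-i]) / a[0]: b[0] = c[0] / a[0] = 1 / 1 = 1; b[1] = (c[1] - 4×1) / a[0] = (5 - 4×1) / 1 = 1. So b = [1, 1]. Forward-check [1, 4, 5] * [1, 1]: c[0] = 1×1 = 1; c[1] = 1×1 + 4×1 = 5; c[2] = 4×1 + 5×1 = 9; c[3] = 5×1 = 5 → [1, 5, 9, 5] ✓

[1, 1]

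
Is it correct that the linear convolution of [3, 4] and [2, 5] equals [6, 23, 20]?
Recompute linear convolution of [3, 4] and [2, 5]: y[0] = 3×2 = 6; y[1] = 3×5 + 4×2 = 23; y[2] = 4×5 = 20 → [6, 23, 20]. Given [6, 23, 20] matches, so answer: Yes

Yes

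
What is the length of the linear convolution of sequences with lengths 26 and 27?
Linear/full convolution length: m + n - 1 = 26 + 27 - 1 = 52

52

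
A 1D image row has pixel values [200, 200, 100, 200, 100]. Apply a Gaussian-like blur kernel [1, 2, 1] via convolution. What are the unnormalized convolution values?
Convolve image row [200, 200, 100, 200, 100] with kernel [1, 2, 1]: y[0] = 200×1 = 200; y[1] = 200×2 + 200×1 = 600; y[2] = 200×1 + 200×2 + 100×1 = 700; y[3] = 200×1 + 100×2 + 200×1 = 600; y[4] = 100×1 + 200×2 + 100×1 = 600; y[5] = 200×1 + 100×2 = 400; y[6] = 100×1 = 100 → [200, 600, 700, 600, 600, 400, 100]. Normalization factor = sum(kernel) = 4.

[200, 600, 700, 600, 600, 400, 100]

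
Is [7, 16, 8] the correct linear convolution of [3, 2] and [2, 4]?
Recompute linear convolution of [3, 2] and [2, 4]: y[0] = 3×2 = 6; y[1] = 3×4 + 2×2 = 16; y[2] = 2×4 = 8 → [6, 16, 8]. Compare to given [7, 16, 8]: they differ at index 0: given 7, correct 6, so answer: No

No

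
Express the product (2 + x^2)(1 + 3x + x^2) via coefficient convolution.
Ascending coefficients: a = [2, 0, 1], b = [1, 3, 1]. c[0] = 2×1 = 2; c[1] = 2×3 + 0×1 = 6; c[2] = 2×1 + 0×3 + 1×1 = 3; c[3] = 0×1 + 1×3 = 3; c[4] = 1×1 = 1. Result coefficients: [2, 6, 3, 3, 1] → 2 + 6x + 3x^2 + 3x^3 + x^4

2 + 6x + 3x^2 + 3x^3 + x^4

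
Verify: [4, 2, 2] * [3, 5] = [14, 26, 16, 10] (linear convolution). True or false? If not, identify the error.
Recompute linear convolution of [4, 2, 2] and [3, 5]: y[0] = 4×3 = 12; y[1] = 4×5 + 2×3 = 26; y[2] = 2×5 + 2×3 = 16; y[3] = 2×5 = 10 → [12, 26, 16, 10]. Compare to given [14, 26, 16, 10]: they differ at index 0: given 14, correct 12, so answer: No

No. Error at index 0: given 14, correct 12.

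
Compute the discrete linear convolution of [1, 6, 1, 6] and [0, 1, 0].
y[0] = 1×0 = 0; y[1] = 1×1 + 6×0 = 1; y[2] = 1×0 + 6×1 + 1×0 = 6; y[3] = 6×0 + 1×1 + 6×0 = 1; y[4] = 1×0 + 6×1 = 6; y[5] = 6×0 = 0

[0, 1, 6, 1, 6, 0]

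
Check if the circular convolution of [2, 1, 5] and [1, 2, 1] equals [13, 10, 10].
Recompute circular convolution of [2, 1, 5] and [1, 2, 1]: y[0] = 2×1 + 1×1 + 5×2 = 13; y[1] = 2×2 + 1×1 + 5×1 = 10; y[2] = 2×1 + 1×2 + 5×1 = 9 → [13, 10, 9]. Compare to given [13, 10, 10]: they differ at index 2: given 10, correct 9, so answer: No

No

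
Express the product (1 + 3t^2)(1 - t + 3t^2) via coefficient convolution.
Ascending coefficients: a = [1, 0, 3], b = [1, -1, 3]. c[0] = 1×1 = 1; c[1] = 1×-1 + 0×1 = -1; c[2] = 1×3 + 0×-1 + 3×1 = 6; c[3] = 0×3 + 3×-1 = -3; c[4] = 3×3 = 9. Result coefficients: [1, -1, 6, -3, 9] → 1 - t + 6t^2 - 3t^3 + 9t^4

1 - t + 6t^2 - 3t^3 + 9t^4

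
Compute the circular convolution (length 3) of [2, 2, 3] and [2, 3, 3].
Use y[k] = Σ_j s[j]·t[(k-j) mod 3]. y[0] = 2×2 + 2×3 + 3×3 = 19; y[1] = 2×3 + 2×2 + 3×3 = 19; y[2] = 2×3 + 2×3 + 3×2 = 18. Result: [19, 19, 18]

[19, 19, 18]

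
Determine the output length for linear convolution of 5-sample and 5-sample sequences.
Linear/full convolution length: m + n - 1 = 5 + 5 - 1 = 9

9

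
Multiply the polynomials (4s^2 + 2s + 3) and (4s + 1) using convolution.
Ascending coefficients: a = [3, 2, 4], b = [1, 4]. c[0] = 3×1 = 3; c[1] = 3×4 + 2×1 = 14; c[2] = 2×4 + 4×1 = 12; c[3] = 4×4 = 16. Result coefficients: [3, 14, 12, 16] → 16s^3 + 12s^2 + 14s + 3

16s^3 + 12s^2 + 14s + 3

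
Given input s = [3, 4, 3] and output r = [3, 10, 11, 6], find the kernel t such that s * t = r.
Output length 4 = len(s) + len(t) - 1 ⇒ len(t) = 2. Solve t forward using t[k] = (r[k] - Σ_{i≥1} s[i]·t[k-i]) / s[0]: t[0] = r[0] / s[0] = 3 / 3 = 1; t[1] = (r[1] - 4×1) / s[0] = (10 - 4×1) / 3 = 2. So t = [1, 2]. Forward-check [3, 4, 3] * [1, 2]: r[0] = 3×1 = 3; r[1] = 3×2 + 4×1 = 10; r[2] = 4×2 + 3×1 = 11; r[3] = 3×2 = 6 → [3, 10, 11, 6] ✓

[1, 2]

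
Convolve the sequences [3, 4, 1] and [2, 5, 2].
y[0] = 3×2 = 6; y[1] = 3×5 + 4×2 = 23; y[2] = 3×2 + 4×5 + 1×2 = 28; y[3] = 4×2 + 1×5 = 13; y[4] = 1×2 = 2

[6, 23, 28, 13, 2]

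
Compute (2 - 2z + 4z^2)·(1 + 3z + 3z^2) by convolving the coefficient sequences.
Ascending coefficients: a = [2, -2, 4], b = [1, 3, 3]. c[0] = 2×1 = 2; c[1] = 2×3 + -2×1 = 4; c[2] = 2×3 + -2×3 + 4×1 = 4; c[3] = -2×3 + 4×3 = 6; c[4] = 4×3 = 12. Result coefficients: [2, 4, 4, 6, 12] → 2 + 4z + 4z^2 + 6z^3 + 12z^4

2 + 4z + 4z^2 + 6z^3 + 12z^4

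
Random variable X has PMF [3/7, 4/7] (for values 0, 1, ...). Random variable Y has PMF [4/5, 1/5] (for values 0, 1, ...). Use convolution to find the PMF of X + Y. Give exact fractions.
P(X+Y=k) = Σ_i P(X=i)·P(Y=k-i) — a convolution of [3/7, 4/7] and [4/5, 1/5]. P(X+Y=0) = (3/7)×(4/5) = 12/35; P(X+Y=1) = (3/7)×(1/5) + (4/7)×(4/5) = 3/35 + 16/35 = 19/35; P(X+Y=2) = (4/7)×(1/5) = 4/35. PMF: [12/35, 19/35, 4/35] (sums to 1 ✓)

[12/35, 19/35, 4/35]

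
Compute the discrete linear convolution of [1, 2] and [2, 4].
y[0] = 1×2 = 2; y[1] = 1×4 + 2×2 = 8; y[2] = 2×4 = 8

[2, 8, 8]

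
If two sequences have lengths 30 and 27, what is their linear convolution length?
Linear/full convolution length: m + n - 1 = 30 + 27 - 1 = 56

56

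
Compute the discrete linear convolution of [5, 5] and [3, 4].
y[0] = 5×3 = 15; y[1] = 5×4 + 5×3 = 35; y[2] = 5×4 = 20

[15, 35, 20]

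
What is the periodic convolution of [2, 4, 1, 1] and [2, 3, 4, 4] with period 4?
Use y[k] = Σ_j x[j]·h[(k-j) mod 4]. y[0] = 2×2 + 4×4 + 1×4 + 1×3 = 27; y[1] = 2×3 + 4×2 + 1×4 + 1×4 = 22; y[2] = 2×4 + 4×3 + 1×2 + 1×4 = 26; y[3] = 2×4 + 4×4 + 1×3 + 1×2 = 29. Result: [27, 22, 26, 29]

[27, 22, 26, 29]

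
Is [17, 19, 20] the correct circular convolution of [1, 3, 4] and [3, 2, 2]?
Recompute circular convolution of [1, 3, 4] and [3, 2, 2]: y[0] = 1×3 + 3×2 + 4×2 = 17; y[1] = 1×2 + 3×3 + 4×2 = 19; y[2] = 1×2 + 3×2 + 4×3 = 20 → [17, 19, 20]. Given [17, 19, 20] matches, so answer: Yes

Yes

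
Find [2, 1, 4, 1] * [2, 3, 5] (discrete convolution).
y[0] = 2×2 = 4; y[1] = 2×3 + 1×2 = 8; y[2] = 2×5 + 1×3 + 4×2 = 21; y[3] = 1×5 + 4×3 + 1×2 = 19; y[4] = 4×5 + 1×3 = 23; y[5] = 1×5 = 5

[4, 8, 21, 19, 23, 5]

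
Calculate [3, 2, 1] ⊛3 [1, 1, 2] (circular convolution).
Use y[k] = Σ_j s[j]·t[(k-j) mod 3]. y[0] = 3×1 + 2×2 + 1×1 = 8; y[1] = 3×1 + 2×1 + 1×2 = 7; y[2] = 3×2 + 2×1 + 1×1 = 9. Result: [8, 7, 9]

[8, 7, 9]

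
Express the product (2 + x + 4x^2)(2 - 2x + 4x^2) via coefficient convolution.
Ascending coefficients: a = [2, 1, 4], b = [2, -2, 4]. c[0] = 2×2 = 4; c[1] = 2×-2 + 1×2 = -2; c[2] = 2×4 + 1×-2 + 4×2 = 14; c[3] = 1×4 + 4×-2 = -4; c[4] = 4×4 = 16. Result coefficients: [4, -2, 14, -4, 16] → 4 - 2x + 14x^2 - 4x^3 + 16x^4

4 - 2x + 14x^2 - 4x^3 + 16x^4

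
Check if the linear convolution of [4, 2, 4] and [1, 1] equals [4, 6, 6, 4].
Recompute linear convolution of [4, 2, 4] and [1, 1]: y[0] = 4×1 = 4; y[1] = 4×1 + 2×1 = 6; y[2] = 2×1 + 4×1 = 6; y[3] = 4×1 = 4 → [4, 6, 6, 4]. Given [4, 6, 6, 4] matches, so answer: Yes

Yes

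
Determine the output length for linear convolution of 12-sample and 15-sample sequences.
Linear/full convolution length: m + n - 1 = 12 + 15 - 1 = 26

26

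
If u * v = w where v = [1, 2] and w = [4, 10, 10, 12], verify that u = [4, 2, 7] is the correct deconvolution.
Forward-compute [4, 2, 7] * [1, 2]: w[0] = 4×1 = 4; w[1] = 4×2 + 2×1 = 10; w[2] = 2×2 + 7×1 = 11; w[3] = 7×2 = 14 → [4, 10, 11, 14]. Does not match given w = [4, 10, 10, 12].

Not verified. [4, 2, 7] * [1, 2] = [4, 10, 11, 14], which differs from [4, 10, 10, 12] at index 2.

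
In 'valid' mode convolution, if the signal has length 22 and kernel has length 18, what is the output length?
'Valid' mode counts only positions where the kernel fully overlaps the signal: m - n + 1 = 22 - 18 + 1 = 5

5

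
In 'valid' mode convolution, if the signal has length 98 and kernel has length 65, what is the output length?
'Valid' mode counts only positions where the kernel fully overlaps the signal: m - n + 1 = 98 - 65 + 1 = 34

34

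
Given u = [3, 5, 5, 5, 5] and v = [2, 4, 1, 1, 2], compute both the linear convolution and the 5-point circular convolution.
Linear: y_lin[0] = 3×2 = 6; y_lin[1] = 3×4 + 5×2 = 22; y_lin[2] = 3×1 + 5×4 + 5×2 = 33; y_lin[3] = 3×1 + 5×1 + 5×4 + 5×2 = 38; y_lin[4] = 3×2 + 5×1 + 5×1 + 5×4 + 5×2 = 46; y_lin[5] = 5×2 + 5×1 + 5×1 + 5×4 = 40; y_lin[6] = 5×2 + 5×1 + 5×1 = 20; y_lin[7] = 5×2 + 5×1 = 15; y_lin[8] = 5×2 = 10 → [6, 22, 33, 38, 46, 40, 20, 15, 10]. Circular (length 5): y[0] = 3×2 + 5×2 + 5×1 + 5×1 + 5×4 = 46; y[1] = 3×4 + 5×2 + 5×2 + 5×1 + 5×1 = 42; y[2] = 3×1 + 5×4 + 5×2 + 5×2 + 5×1 = 48; y[3] = 3×1 + 5×1 + 5×4 + 5×2 + 5×2 = 48; y[4] = 3×2 + 5×1 + 5×1 + 5×4 + 5×2 = 46 → [46, 42, 48, 48, 46]

Linear: [6, 22, 33, 38, 46, 40, 20, 15, 10], Circular: [46, 42, 48, 48, 46]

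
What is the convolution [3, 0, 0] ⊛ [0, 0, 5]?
y[0] = 3×0 = 0; y[1] = 3×0 + 0×0 = 0; y[2] = 3×5 + 0×0 + 0×0 = 15; y[3] = 0×5 + 0×0 = 0; y[4] = 0×5 = 0

[0, 0, 15, 0, 0]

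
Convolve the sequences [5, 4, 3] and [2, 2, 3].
y[0] = 5×2 = 10; y[1] = 5×2 + 4×2 = 18; y[2] = 5×3 + 4×2 + 3×2 = 29; y[3] = 4×3 + 3×2 = 18; y[4] = 3×3 = 9

[10, 18, 29, 18, 9]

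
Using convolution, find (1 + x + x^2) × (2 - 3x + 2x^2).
Ascending coefficients: a = [1, 1, 1], b = [2, -3, 2]. c[0] = 1×2 = 2; c[1] = 1×-3 + 1×2 = -1; c[2] = 1×2 + 1×-3 + 1×2 = 1; c[3] = 1×2 + 1×-3 = -1; c[4] = 1×2 = 2. Result coefficients: [2, -1, 1, -1, 2] → 2 - x + x^2 - x^3 + 2x^4

2 - x + x^2 - x^3 + 2x^4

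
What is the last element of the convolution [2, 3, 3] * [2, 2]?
Use y[k] = Σ_i a[i]·b[k-i] at k=3. y[3] = 3×2 = 6

6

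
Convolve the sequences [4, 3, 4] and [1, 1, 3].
y[0] = 4×1 = 4; y[1] = 4×1 + 3×1 = 7; y[2] = 4×3 + 3×1 + 4×1 = 19; y[3] = 3×3 + 4×1 = 13; y[4] = 4×3 = 12

[4, 7, 19, 13, 12]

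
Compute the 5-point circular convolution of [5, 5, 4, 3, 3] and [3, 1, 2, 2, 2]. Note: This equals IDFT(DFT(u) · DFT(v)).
Either evaluate y[k] = Σ_j u[j]·v[(k-j) mod 5] directly, or use IDFT(DFT(u) · DFT(v)). y[0] = 5×3 + 5×2 + 4×2 + 3×2 + 3×1 = 42; y[1] = 5×1 + 5×3 + 4×2 + 3×2 + 3×2 = 40; y[2] = 5×2 + 5×1 + 4×3 + 3×2 + 3×2 = 39; y[3] = 5×2 + 5×2 + 4×1 + 3×3 + 3×2 = 39; y[4] = 5×2 + 5×2 + 4×2 + 3×1 + 3×3 = 40. Result: [42, 40, 39, 39, 40]

[42, 40, 39, 39, 40]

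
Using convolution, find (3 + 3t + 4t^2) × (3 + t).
Ascending coefficients: a = [3, 3, 4], b = [3, 1]. c[0] = 3×3 = 9; c[1] = 3×1 + 3×3 = 12; c[2] = 3×1 + 4×3 = 15; c[3] = 4×1 = 4. Result coefficients: [9, 12, 15, 4] → 9 + 12t + 15t^2 + 4t^3

9 + 12t + 15t^2 + 4t^3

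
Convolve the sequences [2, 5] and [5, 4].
y[0] = 2×5 = 10; y[1] = 2×4 + 5×5 = 33; y[2] = 5×4 = 20

[10, 33, 20]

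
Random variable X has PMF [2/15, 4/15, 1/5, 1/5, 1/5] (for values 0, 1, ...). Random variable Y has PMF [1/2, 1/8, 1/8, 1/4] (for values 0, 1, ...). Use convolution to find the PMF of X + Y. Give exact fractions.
P(X+Y=k) = Σ_i P(X=i)·P(Y=k-i) — a convolution of [2/15, 4/15, 1/5, 1/5, 1/5] and [1/2, 1/8, 1/8, 1/4]. P(X+Y=0) = (2/15)×(1/2) = 1/15; P(X+Y=1) = (2/15)×(1/8) + (4/15)×(1/2) = 1/60 + 2/15 = 3/20; P(X+Y=2) = (2/15)×(1/8) + (4/15)×(1/8) + (1/5)×(1/2) = 1/60 + 1/30 + 1/10 = 3/20; P(X+Y=3) = (2/15)×(1/4) + (4/15)×(1/8) + (1/5)×(1/8) + (1/5)×(1/2) = 1/30 + 1/30 + 1/40 + 1/10 = 23/120; P(X+Y=4) = (4/15)×(1/4) + (1/5)×(1/8) + (1/5)×(1/8) + (1/5)×(1/2) = 1/15 + 1/40 + 1/40 + 1/10 = 13/60; P(X+Y=5) = (1/5)×(1/4) + (1/5)×(1/8) + (1/5)×(1/8) = 1/20 + 1/40 + 1/40 = 1/10; P(X+Y=6) = (1/5)×(1/4) + (1/5)×(1/8) = 1/20 + 1/40 = 3/40; P(X+Y=7) = (1/5)×(1/4) = 1/20. PMF: [1/15, 3/20, 3/20, 23/120, 13/60, 1/10, 3/40, 1/20] (sums to 1 ✓)

[1/15, 3/20, 3/20, 23/120, 13/60, 1/10, 3/40, 1/20]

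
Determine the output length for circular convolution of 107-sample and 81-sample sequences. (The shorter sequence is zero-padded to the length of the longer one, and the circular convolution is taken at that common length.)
Circular convolution (zero-padding the shorter input) has length max(m, n) = max(107, 81) = 107

107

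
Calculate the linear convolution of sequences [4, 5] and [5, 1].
y[0] = 4×5 = 20; y[1] = 4×1 + 5×5 = 29; y[2] = 5×1 = 5

[20, 29, 5]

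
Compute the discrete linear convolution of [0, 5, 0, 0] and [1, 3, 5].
y[0] = 0×1 = 0; y[1] = 0×3 + 5×1 = 5; y[2] = 0×5 + 5×3 + 0×1 = 15; y[3] = 5×5 + 0×3 + 0×1 = 25; y[4] = 0×5 + 0×3 = 0; y[5] = 0×5 = 0

[0, 5, 15, 25, 0, 0]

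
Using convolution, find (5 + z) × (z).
Ascending coefficients: a = [5, 1], b = [0, 1]. c[0] = 5×0 = 0; c[1] = 5×1 + 1×0 = 5; c[2] = 1×1 = 1. Result coefficients: [0, 5, 1] → 5z + z^2

5z + z^2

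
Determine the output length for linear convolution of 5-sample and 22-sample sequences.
Linear/full convolution length: m + n - 1 = 5 + 22 - 1 = 26

26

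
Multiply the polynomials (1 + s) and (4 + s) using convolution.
Ascending coefficients: a = [1, 1], b = [4, 1]. c[0] = 1×4 = 4; c[1] = 1×1 + 1×4 = 5; c[2] = 1×1 = 1. Result coefficients: [4, 5, 1] → 4 + 5s + s^2

4 + 5s + s^2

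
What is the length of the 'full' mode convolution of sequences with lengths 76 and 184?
Linear/full convolution length: m + n - 1 = 76 + 184 - 1 = 259

259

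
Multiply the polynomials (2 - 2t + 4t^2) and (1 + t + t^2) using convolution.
Ascending coefficients: a = [2, -2, 4], b = [1, 1, 1]. c[0] = 2×1 = 2; c[1] = 2×1 + -2×1 = 0; c[2] = 2×1 + -2×1 + 4×1 = 4; c[3] = -2×1 + 4×1 = 2; c[4] = 4×1 = 4. Result coefficients: [2, 0, 4, 2, 4] → 2 + 4t^2 + 2t^3 + 4t^4

2 + 4t^2 + 2t^3 + 4t^4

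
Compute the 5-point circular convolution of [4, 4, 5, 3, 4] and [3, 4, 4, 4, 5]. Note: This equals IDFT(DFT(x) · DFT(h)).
Either evaluate y[k] = Σ_j x[j]·h[(k-j) mod 5] directly, or use IDFT(DFT(x) · DFT(h)). y[0] = 4×3 + 4×5 + 5×4 + 3×4 + 4×4 = 80; y[1] = 4×4 + 4×3 + 5×5 + 3×4 + 4×4 = 81; y[2] = 4×4 + 4×4 + 5×3 + 3×5 + 4×4 = 78; y[3] = 4×4 + 4×4 + 5×4 + 3×3 + 4×5 = 81; y[4] = 4×5 + 4×4 + 5×4 + 3×4 + 4×3 = 80. Result: [80, 81, 78, 81, 80]

[80, 81, 78, 81, 80]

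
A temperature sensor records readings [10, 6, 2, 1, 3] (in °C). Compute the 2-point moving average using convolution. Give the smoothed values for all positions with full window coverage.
2-point moving average kernel = [1, 1]. Apply in 'valid' mode (full window coverage): avg[0] = (10 + 6) / 2 = 8.0; avg[1] = (6 + 2) / 2 = 4.0; avg[2] = (2 + 1) / 2 = 1.5; avg[3] = (1 + 3) / 2 = 2.0. Smoothed values: [8.0, 4.0, 1.5, 2.0]

[8.0, 4.0, 1.5, 2.0]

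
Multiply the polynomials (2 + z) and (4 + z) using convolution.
Ascending coefficients: a = [2, 1], b = [4, 1]. c[0] = 2×4 = 8; c[1] = 2×1 + 1×4 = 6; c[2] = 1×1 = 1. Result coefficients: [8, 6, 1] → 8 + 6z + z^2

8 + 6z + z^2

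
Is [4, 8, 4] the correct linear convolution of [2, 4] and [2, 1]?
Recompute linear convolution of [2, 4] and [2, 1]: y[0] = 2×2 = 4; y[1] = 2×1 + 4×2 = 10; y[2] = 4×1 = 4 → [4, 10, 4]. Compare to given [4, 8, 4]: they differ at index 1: given 8, correct 10, so answer: No

No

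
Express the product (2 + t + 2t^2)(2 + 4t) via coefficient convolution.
Ascending coefficients: a = [2, 1, 2], b = [2, 4]. c[0] = 2×2 = 4; c[1] = 2×4 + 1×2 = 10; c[2] = 1×4 + 2×2 = 8; c[3] = 2×4 = 8. Result coefficients: [4, 10, 8, 8] → 4 + 10t + 8t^2 + 8t^3

4 + 10t + 8t^2 + 8t^3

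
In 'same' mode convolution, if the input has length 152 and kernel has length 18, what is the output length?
'Same' mode returns an output with the same length as the input: 152

152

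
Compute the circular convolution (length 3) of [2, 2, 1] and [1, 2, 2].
Use y[k] = Σ_j x[j]·h[(k-j) mod 3]. y[0] = 2×1 + 2×2 + 1×2 = 8; y[1] = 2×2 + 2×1 + 1×2 = 8; y[2] = 2×2 + 2×2 + 1×1 = 9. Result: [8, 8, 9]

[8, 8, 9]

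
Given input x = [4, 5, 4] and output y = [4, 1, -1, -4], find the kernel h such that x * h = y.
Output length 4 = len(x) + len(h) - 1 ⇒ len(h) = 2. Solve h forward using h[k] = (y[k] - Σ_{i≥1} x[i]·h[k-i]) / x[0]: h[0] = y[0] / x[0] = 4 / 4 = 1; h[1] = (y[1] - 5×1) / x[0] = (1 - 5×1) / 4 = -1. So h = [1, -1]. Forward-check [4, 5, 4] * [1, -1]: y[0] = 4×1 = 4; y[1] = 4×-1 + 5×1 = 1; y[2] = 5×-1 + 4×1 = -1; y[3] = 4×-1 = -4 → [4, 1, -1, -4] ✓

[1, -1]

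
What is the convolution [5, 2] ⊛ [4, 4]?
y[0] = 5×4 = 20; y[1] = 5×4 + 2×4 = 28; y[2] = 2×4 = 8

[20, 28, 8]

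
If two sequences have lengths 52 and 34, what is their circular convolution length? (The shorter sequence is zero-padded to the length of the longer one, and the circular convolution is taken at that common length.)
Circular convolution (zero-padding the shorter input) has length max(m, n) = max(52, 34) = 52

52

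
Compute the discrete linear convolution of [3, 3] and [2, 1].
y[0] = 3×2 = 6; y[1] = 3×1 + 3×2 = 9; y[2] = 3×1 = 3

[6, 9, 3]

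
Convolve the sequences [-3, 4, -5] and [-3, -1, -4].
y[0] = -3×-3 = 9; y[1] = -3×-1 + 4×-3 = -9; y[2] = -3×-4 + 4×-1 + -5×-3 = 23; y[3] = 4×-4 + -5×-1 = -11; y[4] = -5×-4 = 20

[9, -9, 23, -11, 20]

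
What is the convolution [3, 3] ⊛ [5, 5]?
y[0] = 3×5 = 15; y[1] = 3×5 + 3×5 = 30; y[2] = 3×5 = 15

[15, 30, 15]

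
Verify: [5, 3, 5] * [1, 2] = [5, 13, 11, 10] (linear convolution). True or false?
Recompute linear convolution of [5, 3, 5] and [1, 2]: y[0] = 5×1 = 5; y[1] = 5×2 + 3×1 = 13; y[2] = 3×2 + 5×1 = 11; y[3] = 5×2 = 10 → [5, 13, 11, 10]. Given [5, 13, 11, 10] matches, so answer: Yes

Yes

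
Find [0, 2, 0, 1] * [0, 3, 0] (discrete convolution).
y[0] = 0×0 = 0; y[1] = 0×3 + 2×0 = 0; y[2] = 0×0 + 2×3 + 0×0 = 6; y[3] = 2×0 + 0×3 + 1×0 = 0; y[4] = 0×0 + 1×3 = 3; y[5] = 1×0 = 0

[0, 0, 6, 0, 3, 0]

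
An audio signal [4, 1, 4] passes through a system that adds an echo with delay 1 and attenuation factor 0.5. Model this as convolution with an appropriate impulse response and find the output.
Direct-path + delayed-attenuated-path model → impulse response h = [1, 0.5] (1 at lag 0, 0.5 at lag 1). Output y[n] = x[n] + 0.5·x[n - 1] (with x[n] = 0 outside 0..2): y[0] = 4 + 0.5×0 = 4; y[1] = 1 + 0.5×4 = 3.0; y[2] = 4 + 0.5×1 = 4.5; y[3] = 0 + 0.5×4 = 2.0. So y = [4, 3.0, 4.5, 2.0]

[4, 3.0, 4.5, 2.0]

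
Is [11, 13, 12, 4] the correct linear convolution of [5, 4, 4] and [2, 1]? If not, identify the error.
Recompute linear convolution of [5, 4, 4] and [2, 1]: y[0] = 5×2 = 10; y[1] = 5×1 + 4×2 = 13; y[2] = 4×1 + 4×2 = 12; y[3] = 4×1 = 4 → [10, 13, 12, 4]. Compare to given [11, 13, 12, 4]: they differ at index 0: given 11, correct 10, so answer: No

No. Error at index 0: given 11, correct 10.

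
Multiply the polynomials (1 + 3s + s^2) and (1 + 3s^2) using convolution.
Ascending coefficients: a = [1, 3, 1], b = [1, 0, 3]. c[0] = 1×1 = 1; c[1] = 1×0 + 3×1 = 3; c[2] = 1×3 + 3×0 + 1×1 = 4; c[3] = 3×3 + 1×0 = 9; c[4] = 1×3 = 3. Result coefficients: [1, 3, 4, 9, 3] → 1 + 3s + 4s^2 + 9s^3 + 3s^4

1 + 3s + 4s^2 + 9s^3 + 3s^4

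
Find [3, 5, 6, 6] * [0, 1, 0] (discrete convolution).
y[0] = 3×0 = 0; y[1] = 3×1 + 5×0 = 3; y[2] = 3×0 + 5×1 + 6×0 = 5; y[3] = 5×0 + 6×1 + 6×0 = 6; y[4] = 6×0 + 6×1 = 6; y[5] = 6×0 = 0

[0, 3, 5, 6, 6, 0]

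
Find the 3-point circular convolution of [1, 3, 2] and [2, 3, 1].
Use y[k] = Σ_j s[j]·t[(k-j) mod 3]. y[0] = 1×2 + 3×1 + 2×3 = 11; y[1] = 1×3 + 3×2 + 2×1 = 11; y[2] = 1×1 + 3×3 + 2×2 = 14. Result: [11, 11, 14]

[11, 11, 14]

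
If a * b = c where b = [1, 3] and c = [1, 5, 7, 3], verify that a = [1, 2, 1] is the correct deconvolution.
Forward-compute [1, 2, 1] * [1, 3]: c[0] = 1×1 = 1; c[1] = 1×3 + 2×1 = 5; c[2] = 2×3 + 1×1 = 7; c[3] = 1×3 = 3 → [1, 5, 7, 3]. Matches given c = [1, 5, 7, 3], so verified.

Verified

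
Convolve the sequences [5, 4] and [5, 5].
y[0] = 5×5 = 25; y[1] = 5×5 + 4×5 = 45; y[2] = 4×5 = 20

[25, 45, 20]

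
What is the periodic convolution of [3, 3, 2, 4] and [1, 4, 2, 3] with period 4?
Use y[k] = Σ_j u[j]·v[(k-j) mod 4]. y[0] = 3×1 + 3×3 + 2×2 + 4×4 = 32; y[1] = 3×4 + 3×1 + 2×3 + 4×2 = 29; y[2] = 3×2 + 3×4 + 2×1 + 4×3 = 32; y[3] = 3×3 + 3×2 + 2×4 + 4×1 = 27. Result: [32, 29, 32, 27]

[32, 29, 32, 27]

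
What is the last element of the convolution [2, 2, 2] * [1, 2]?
Use y[k] = Σ_i a[i]·b[k-i] at k=3. y[3] = 2×2 = 4

4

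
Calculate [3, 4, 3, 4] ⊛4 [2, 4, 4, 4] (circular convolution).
Use y[k] = Σ_j u[j]·v[(k-j) mod 4]. y[0] = 3×2 + 4×4 + 3×4 + 4×4 = 50; y[1] = 3×4 + 4×2 + 3×4 + 4×4 = 48; y[2] = 3×4 + 4×4 + 3×2 + 4×4 = 50; y[3] = 3×4 + 4×4 + 3×4 + 4×2 = 48. Result: [50, 48, 50, 48]

[50, 48, 50, 48]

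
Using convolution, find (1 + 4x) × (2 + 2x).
Ascending coefficients: a = [1, 4], b = [2, 2]. c[0] = 1×2 = 2; c[1] = 1×2 + 4×2 = 10; c[2] = 4×2 = 8. Result coefficients: [2, 10, 8] → 2 + 10x + 8x^2

2 + 10x + 8x^2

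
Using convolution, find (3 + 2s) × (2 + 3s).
Ascending coefficients: a = [3, 2], b = [2, 3]. c[0] = 3×2 = 6; c[1] = 3×3 + 2×2 = 13; c[2] = 2×3 = 6. Result coefficients: [6, 13, 6] → 6 + 13s + 6s^2

6 + 13s + 6s^2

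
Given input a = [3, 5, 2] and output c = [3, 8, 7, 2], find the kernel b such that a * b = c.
Output length 4 = len(a) + len(b) - 1 ⇒ len(b) = 2. Solve b forward using b[k] = (c[k] - Σ_{i≥1} a[i]·b[k-i]) / a[0]: b[0] = c[0] / a[0] = 3 / 3 = 1; b[1] = (c[1] - 5×1) / a[0] = (8 - 5×1) / 3 = 1. So b = [1, 1]. Forward-check [3, 5, 2] * [1, 1]: c[0] = 3×1 = 3; c[1] = 3×1 + 5×1 = 8; c[2] = 5×1 + 2×1 = 7; c[3] = 2×1 = 2 → [3, 8, 7, 2] ✓

[1, 1]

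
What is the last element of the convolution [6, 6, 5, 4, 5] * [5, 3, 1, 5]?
Use y[k] = Σ_i a[i]·b[k-i] at k=7. y[7] = 5×5 = 25

25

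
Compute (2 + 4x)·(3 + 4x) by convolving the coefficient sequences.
Ascending coefficients: a = [2, 4], b = [3, 4]. c[0] = 2×3 = 6; c[1] = 2×4 + 4×3 = 20; c[2] = 4×4 = 16. Result coefficients: [6, 20, 16] → 6 + 20x + 16x^2

6 + 20x + 16x^2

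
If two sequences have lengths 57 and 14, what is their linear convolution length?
Linear/full convolution length: m + n - 1 = 57 + 14 - 1 = 70

70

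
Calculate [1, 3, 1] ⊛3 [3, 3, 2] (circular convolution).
Use y[k] = Σ_j a[j]·b[(k-j) mod 3]. y[0] = 1×3 + 3×2 + 1×3 = 12; y[1] = 1×3 + 3×3 + 1×2 = 14; y[2] = 1×2 + 3×3 + 1×3 = 14. Result: [12, 14, 14]

[12, 14, 14]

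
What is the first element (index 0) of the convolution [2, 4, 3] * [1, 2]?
Use y[k] = Σ_i a[i]·b[k-i] at k=0. y[0] = 2×1 = 2

2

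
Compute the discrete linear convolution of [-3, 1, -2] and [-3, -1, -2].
y[0] = -3×-3 = 9; y[1] = -3×-1 + 1×-3 = 0; y[2] = -3×-2 + 1×-1 + -2×-3 = 11; y[3] = 1×-2 + -2×-1 = 0; y[4] = -2×-2 = 4

[9, 0, 11, 0, 4]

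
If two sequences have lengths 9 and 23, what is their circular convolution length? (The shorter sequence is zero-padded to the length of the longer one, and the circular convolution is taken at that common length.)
Circular convolution (zero-padding the shorter input) has length max(m, n) = max(9, 23) = 23

23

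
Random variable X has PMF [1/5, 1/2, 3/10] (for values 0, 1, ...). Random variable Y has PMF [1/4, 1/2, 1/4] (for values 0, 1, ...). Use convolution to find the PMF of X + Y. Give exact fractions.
P(X+Y=k) = Σ_i P(X=i)·P(Y=k-i) — a convolution of [1/5, 1/2, 3/10] and [1/4, 1/2, 1/4]. P(X+Y=0) = (1/5)×(1/4) = 1/20; P(X+Y=1) = (1/5)×(1/2) + (1/2)×(1/4) = 1/10 + 1/8 = 9/40; P(X+Y=2) = (1/5)×(1/4) + (1/2)×(1/2) + (3/10)×(1/4) = 1/20 + 1/4 + 3/40 = 3/8; P(X+Y=3) = (1/2)×(1/4) + (3/10)×(1/2) = 1/8 + 3/20 = 11/40; P(X+Y=4) = (3/10)×(1/4) = 3/40. PMF: [1/20, 9/40, 3/8, 11/40, 3/40] (sums to 1 ✓)

[1/20, 9/40, 3/8, 11/40, 3/40]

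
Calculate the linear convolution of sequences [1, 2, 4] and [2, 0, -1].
y[0] = 1×2 = 2; y[1] = 1×0 + 2×2 = 4; y[2] = 1×-1 + 2×0 + 4×2 = 7; y[3] = 2×-1 + 4×0 = -2; y[4] = 4×-1 = -4

[2, 4, 7, -2, -4]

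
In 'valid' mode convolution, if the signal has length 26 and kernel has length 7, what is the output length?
'Valid' mode counts only positions where the kernel fully overlaps the signal: m - n + 1 = 26 - 7 + 1 = 20

20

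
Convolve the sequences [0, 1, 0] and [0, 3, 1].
y[0] = 0×0 = 0; y[1] = 0×3 + 1×0 = 0; y[2] = 0×1 + 1×3 + 0×0 = 3; y[3] = 1×1 + 0×3 = 1; y[4] = 0×1 = 0

[0, 0, 3, 1, 0]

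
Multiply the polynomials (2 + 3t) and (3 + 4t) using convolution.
Ascending coefficients: a = [2, 3], b = [3, 4]. c[0] = 2×3 = 6; c[1] = 2×4 + 3×3 = 17; c[2] = 3×4 = 12. Result coefficients: [6, 17, 12] → 6 + 17t + 12t^2

6 + 17t + 12t^2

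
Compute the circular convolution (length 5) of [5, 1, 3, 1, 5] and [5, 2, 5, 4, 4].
Use y[k] = Σ_j u[j]·v[(k-j) mod 5]. y[0] = 5×5 + 1×4 + 3×4 + 1×5 + 5×2 = 56; y[1] = 5×2 + 1×5 + 3×4 + 1×4 + 5×5 = 56; y[2] = 5×5 + 1×2 + 3×5 + 1×4 + 5×4 = 66; y[3] = 5×4 + 1×5 + 3×2 + 1×5 + 5×4 = 56; y[4] = 5×4 + 1×4 + 3×5 + 1×2 + 5×5 = 66. Result: [56, 56, 66, 56, 66]

[56, 56, 66, 56, 66]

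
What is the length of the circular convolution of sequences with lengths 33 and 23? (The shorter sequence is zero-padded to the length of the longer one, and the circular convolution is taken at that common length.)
Circular convolution (zero-padding the shorter input) has length max(m, n) = max(33, 23) = 33

33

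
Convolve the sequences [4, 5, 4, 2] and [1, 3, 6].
y[0] = 4×1 = 4; y[1] = 4×3 + 5×1 = 17; y[2] = 4×6 + 5×3 + 4×1 = 43; y[3] = 5×6 + 4×3 + 2×1 = 44; y[4] = 4×6 + 2×3 = 30; y[5] = 2×6 = 12

[4, 17, 43, 44, 30, 12]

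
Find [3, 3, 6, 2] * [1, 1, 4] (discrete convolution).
y[0] = 3×1 = 3; y[1] = 3×1 + 3×1 = 6; y[2] = 3×4 + 3×1 + 6×1 = 21; y[3] = 3×4 + 6×1 + 2×1 = 20; y[4] = 6×4 + 2×1 = 26; y[5] = 2×4 = 8

[3, 6, 21, 20, 26, 8]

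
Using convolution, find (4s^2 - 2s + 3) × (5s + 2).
Ascending coefficients: a = [3, -2, 4], b = [2, 5]. c[0] = 3×2 = 6; c[1] = 3×5 + -2×2 = 11; c[2] = -2×5 + 4×2 = -2; c[3] = 4×5 = 20. Result coefficients: [6, 11, -2, 20] → 20s^3 - 2s^2 + 11s + 6

20s^3 - 2s^2 + 11s + 6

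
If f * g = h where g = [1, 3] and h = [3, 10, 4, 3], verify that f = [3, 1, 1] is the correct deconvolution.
Forward-compute [3, 1, 1] * [1, 3]: h[0] = 3×1 = 3; h[1] = 3×3 + 1×1 = 10; h[2] = 1×3 + 1×1 = 4; h[3] = 1×3 = 3 → [3, 10, 4, 3]. Matches given h = [3, 10, 4, 3], so verified.

Verified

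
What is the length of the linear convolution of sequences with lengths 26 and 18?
Linear/full convolution length: m + n - 1 = 26 + 18 - 1 = 43

43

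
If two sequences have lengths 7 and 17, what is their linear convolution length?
Linear/full convolution length: m + n - 1 = 7 + 17 - 1 = 23

23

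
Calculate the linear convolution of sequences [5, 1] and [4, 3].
y[0] = 5×4 = 20; y[1] = 5×3 + 1×4 = 19; y[2] = 1×3 = 3

[20, 19, 3]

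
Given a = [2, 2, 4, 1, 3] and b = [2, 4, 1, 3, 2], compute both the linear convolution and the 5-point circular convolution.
Linear: y_lin[0] = 2×2 = 4; y_lin[1] = 2×4 + 2×2 = 12; y_lin[2] = 2×1 + 2×4 + 4×2 = 18; y_lin[3] = 2×3 + 2×1 + 4×4 + 1×2 = 26; y_lin[4] = 2×2 + 2×3 + 4×1 + 1×4 + 3×2 = 24; y_lin[5] = 2×2 + 4×3 + 1×1 + 3×4 = 29; y_lin[6] = 4×2 + 1×3 + 3×1 = 14; y_lin[7] = 1×2 + 3×3 = 11; y_lin[8] = 3×2 = 6 → [4, 12, 18, 26, 24, 29, 14, 11, 6]. Circular (length 5): y[0] = 2×2 + 2×2 + 4×3 + 1×1 + 3×4 = 33; y[1] = 2×4 + 2×2 + 4×2 + 1×3 + 3×1 = 26; y[2] = 2×1 + 2×4 + 4×2 + 1×2 + 3×3 = 29; y[3] = 2×3 + 2×1 + 4×4 + 1×2 + 3×2 = 32; y[4] = 2×2 + 2×3 + 4×1 + 1×4 + 3×2 = 24 → [33, 26, 29, 32, 24]

Linear: [4, 12, 18, 26, 24, 29, 14, 11, 6], Circular: [33, 26, 29, 32, 24]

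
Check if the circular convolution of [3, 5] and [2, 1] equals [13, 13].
Recompute circular convolution of [3, 5] and [2, 1]: y[0] = 3×2 + 5×1 = 11; y[1] = 3×1 + 5×2 = 13 → [11, 13]. Compare to given [13, 13]: they differ at index 0: given 13, correct 11, so answer: No

No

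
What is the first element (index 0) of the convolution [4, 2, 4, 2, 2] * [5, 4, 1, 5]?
Use y[k] = Σ_i a[i]·b[k-i] at k=0. y[0] = 4×5 = 20

20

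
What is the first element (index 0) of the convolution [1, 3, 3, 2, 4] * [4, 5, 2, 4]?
Use y[k] = Σ_i a[i]·b[k-i] at k=0. y[0] = 1×4 = 4

4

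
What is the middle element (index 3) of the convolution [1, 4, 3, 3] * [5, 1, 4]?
Use y[k] = Σ_i a[i]·b[k-i] at k=3. y[3] = 4×4 + 3×1 + 3×5 = 34

34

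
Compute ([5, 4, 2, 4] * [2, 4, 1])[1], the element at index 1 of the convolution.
Use y[k] = Σ_i a[i]·b[k-i] at k=1. y[1] = 5×4 + 4×2 = 28

28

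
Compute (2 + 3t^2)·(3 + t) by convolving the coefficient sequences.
Ascending coefficients: a = [2, 0, 3], b = [3, 1]. c[0] = 2×3 = 6; c[1] = 2×1 + 0×3 = 2; c[2] = 0×1 + 3×3 = 9; c[3] = 3×1 = 3. Result coefficients: [6, 2, 9, 3] → 6 + 2t + 9t^2 + 3t^3

6 + 2t + 9t^2 + 3t^3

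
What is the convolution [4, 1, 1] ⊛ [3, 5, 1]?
y[0] = 4×3 = 12; y[1] = 4×5 + 1×3 = 23; y[2] = 4×1 + 1×5 + 1×3 = 12; y[3] = 1×1 + 1×5 = 6; y[4] = 1×1 = 1

[12, 23, 12, 6, 1]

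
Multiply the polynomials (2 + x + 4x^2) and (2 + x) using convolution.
Ascending coefficients: a = [2, 1, 4], b = [2, 1]. c[0] = 2×2 = 4; c[1] = 2×1 + 1×2 = 4; c[2] = 1×1 + 4×2 = 9; c[3] = 4×1 = 4. Result coefficients: [4, 4, 9, 4] → 4 + 4x + 9x^2 + 4x^3

4 + 4x + 9x^2 + 4x^3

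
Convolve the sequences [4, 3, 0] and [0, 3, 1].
y[0] = 4×0 = 0; y[1] = 4×3 + 3×0 = 12; y[2] = 4×1 + 3×3 + 0×0 = 13; y[3] = 3×1 + 0×3 = 3; y[4] = 0×1 = 0

[0, 12, 13, 3, 0]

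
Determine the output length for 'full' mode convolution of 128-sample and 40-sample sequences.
Linear/full convolution length: m + n - 1 = 128 + 40 - 1 = 167

167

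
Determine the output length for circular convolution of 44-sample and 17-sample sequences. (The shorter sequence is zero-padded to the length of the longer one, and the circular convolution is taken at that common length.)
Circular convolution (zero-padding the shorter input) has length max(m, n) = max(44, 17) = 44

44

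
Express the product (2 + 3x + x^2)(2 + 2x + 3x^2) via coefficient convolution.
Ascending coefficients: a = [2, 3, 1], b = [2, 2, 3]. c[0] = 2×2 = 4; c[1] = 2×2 + 3×2 = 10; c[2] = 2×3 + 3×2 + 1×2 = 14; c[3] = 3×3 + 1×2 = 11; c[4] = 1×3 = 3. Result coefficients: [4, 10, 14, 11, 3] → 4 + 10x + 14x^2 + 11x^3 + 3x^4

4 + 10x + 14x^2 + 11x^3 + 3x^4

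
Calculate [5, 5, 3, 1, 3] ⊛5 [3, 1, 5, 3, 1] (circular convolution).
Use y[k] = Σ_j x[j]·h[(k-j) mod 5]. y[0] = 5×3 + 5×1 + 3×3 + 1×5 + 3×1 = 37; y[1] = 5×1 + 5×3 + 3×1 + 1×3 + 3×5 = 41; y[2] = 5×5 + 5×1 + 3×3 + 1×1 + 3×3 = 49; y[3] = 5×3 + 5×5 + 3×1 + 1×3 + 3×1 = 49; y[4] = 5×1 + 5×3 + 3×5 + 1×1 + 3×3 = 45. Result: [37, 41, 49, 49, 45]

[37, 41, 49, 49, 45]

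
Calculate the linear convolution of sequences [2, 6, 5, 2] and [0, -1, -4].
y[0] = 2×0 = 0; y[1] = 2×-1 + 6×0 = -2; y[2] = 2×-4 + 6×-1 + 5×0 = -14; y[3] = 6×-4 + 5×-1 + 2×0 = -29; y[4] = 5×-4 + 2×-1 = -22; y[5] = 2×-4 = -8

[0, -2, -14, -29, -22, -8]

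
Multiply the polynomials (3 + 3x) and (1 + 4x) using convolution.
Ascending coefficients: a = [3, 3], b = [1, 4]. c[0] = 3×1 = 3; c[1] = 3×4 + 3×1 = 15; c[2] = 3×4 = 12. Result coefficients: [3, 15, 12] → 3 + 15x + 12x^2

3 + 15x + 12x^2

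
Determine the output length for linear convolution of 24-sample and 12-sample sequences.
Linear/full convolution length: m + n - 1 = 24 + 12 - 1 = 35

35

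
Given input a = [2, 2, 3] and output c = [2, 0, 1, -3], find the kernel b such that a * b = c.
Output length 4 = len(a) + len(b) - 1 ⇒ len(b) = 2. Solve b forward using b[k] = (c[k] - Σ_{i≥1} a[i]·b[k-i]) / a[0]: b[0] = c[0] / a[0] = 2 / 2 = 1; b[1] = (c[1] - 2×1) / a[0] = (0 - 2×1) / 2 = -1. So b = [1, -1]. Forward-check [2, 2, 3] * [1, -1]: c[0] = 2×1 = 2; c[1] = 2×-1 + 2×1 = 0; c[2] = 2×-1 + 3×1 = 1; c[3] = 3×-1 = -3 → [2, 0, 1, -3] ✓

[1, -1]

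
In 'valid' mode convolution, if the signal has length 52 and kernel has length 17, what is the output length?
'Valid' mode counts only positions where the kernel fully overlaps the signal: m - n + 1 = 52 - 17 + 1 = 36

36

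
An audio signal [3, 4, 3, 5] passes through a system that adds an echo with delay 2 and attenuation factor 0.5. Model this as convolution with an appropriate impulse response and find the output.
Direct-path + delayed-attenuated-path model → impulse response h = [1, 0, 0.5] (1 at lag 0, 0.5 at lag 2). Output y[n] = x[n] + 0.5·x[n - 2] (with x[n] = 0 outside 0..3): y[0] = 3 + 0.5×0 = 3; y[1] = 4 + 0.5×0 = 4; y[2] = 3 + 0.5×3 = 4.5; y[3] = 5 + 0.5×4 = 7.0; y[4] = 0 + 0.5×3 = 1.5; y[5] = 0 + 0.5×5 = 2.5. So y = [3, 4, 4.5, 7.0, 1.5, 2.5]

[3, 4, 4.5, 7.0, 1.5, 2.5]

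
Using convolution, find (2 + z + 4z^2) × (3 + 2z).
Ascending coefficients: a = [2, 1, 4], b = [3, 2]. c[0] = 2×3 = 6; c[1] = 2×2 + 1×3 = 7; c[2] = 1×2 + 4×3 = 14; c[3] = 4×2 = 8. Result coefficients: [6, 7, 14, 8] → 6 + 7z + 14z^2 + 8z^3

6 + 7z + 14z^2 + 8z^3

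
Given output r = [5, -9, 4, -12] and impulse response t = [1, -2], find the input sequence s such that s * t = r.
Deconvolve r=[5, -9, 4, -12] by t=[1, -2]. Since t[0]=1, solve forward: s[0] = r[0] / 1 = 5; s[1] = (r[1] - 5×-2) / 1 = 1; s[2] = (r[2] - 1×-2) / 1 = 6. So s = [5, 1, 6]. Check by forward convolution: r[0] = 5×1 = 5; r[1] = 5×-2 + 1×1 = -9; r[2] = 1×-2 + 6×1 = 4; r[3] = 6×-2 = -12

[5, 1, 6]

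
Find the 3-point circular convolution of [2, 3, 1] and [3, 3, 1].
Use y[k] = Σ_j x[j]·h[(k-j) mod 3]. y[0] = 2×3 + 3×1 + 1×3 = 12; y[1] = 2×3 + 3×3 + 1×1 = 16; y[2] = 2×1 + 3×3 + 1×3 = 14. Result: [12, 16, 14]

[12, 16, 14]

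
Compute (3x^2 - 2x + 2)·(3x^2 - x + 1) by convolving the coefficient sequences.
Ascending coefficients: a = [2, -2, 3], b = [1, -1, 3]. c[0] = 2×1 = 2; c[1] = 2×-1 + -2×1 = -4; c[2] = 2×3 + -2×-1 + 3×1 = 11; c[3] = -2×3 + 3×-1 = -9; c[4] = 3×3 = 9. Result coefficients: [2, -4, 11, -9, 9] → 9x^4 - 9x^3 + 11x^2 - 4x + 2

9x^4 - 9x^3 + 11x^2 - 4x + 2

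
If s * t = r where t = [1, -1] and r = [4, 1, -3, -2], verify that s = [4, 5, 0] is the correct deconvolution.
Forward-compute [4, 5, 0] * [1, -1]: r[0] = 4×1 = 4; r[1] = 4×-1 + 5×1 = 1; r[2] = 5×-1 + 0×1 = -5; r[3] = 0×-1 = 0 → [4, 1, -5, 0]. Does not match given r = [4, 1, -3, -2].

Not verified. [4, 5, 0] * [1, -1] = [4, 1, -5, 0], which differs from [4, 1, -3, -2] at index 2.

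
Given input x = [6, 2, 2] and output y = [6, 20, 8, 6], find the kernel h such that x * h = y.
Output length 4 = len(x) + len(h) - 1 ⇒ len(h) = 2. Solve h forward using h[k] = (y[k] - Σ_{i≥1} x[i]·h[k-i]) / x[0]: h[0] = y[0] / x[0] = 6 / 6 = 1; h[1] = (y[1] - 2×1) / x[0] = (20 - 2×1) / 6 = 3. So h = [1, 3]. Forward-check [6, 2, 2] * [1, 3]: y[0] = 6×1 = 6; y[1] = 6×3 + 2×1 = 20; y[2] = 2×3 + 2×1 = 8; y[3] = 2×3 = 6 → [6, 20, 8, 6] ✓

[1, 3]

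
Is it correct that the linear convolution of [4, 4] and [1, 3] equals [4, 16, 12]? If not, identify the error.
Recompute linear convolution of [4, 4] and [1, 3]: y[0] = 4×1 = 4; y[1] = 4×3 + 4×1 = 16; y[2] = 4×3 = 12 → [4, 16, 12]. Given [4, 16, 12] matches, so answer: Yes

Yes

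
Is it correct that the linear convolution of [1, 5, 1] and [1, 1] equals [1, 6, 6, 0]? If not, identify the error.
Recompute linear convolution of [1, 5, 1] and [1, 1]: y[0] = 1×1 = 1; y[1] = 1×1 + 5×1 = 6; y[2] = 5×1 + 1×1 = 6; y[3] = 1×1 = 1 → [1, 6, 6, 1]. Compare to given [1, 6, 6, 0]: they differ at index 3: given 0, correct 1, so answer: No

No. Error at index 3: given 0, correct 1.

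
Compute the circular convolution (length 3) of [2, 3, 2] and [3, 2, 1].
Use y[k] = Σ_j f[j]·g[(k-j) mod 3]. y[0] = 2×3 + 3×1 + 2×2 = 13; y[1] = 2×2 + 3×3 + 2×1 = 15; y[2] = 2×1 + 3×2 + 2×3 = 14. Result: [13, 15, 14]

[13, 15, 14]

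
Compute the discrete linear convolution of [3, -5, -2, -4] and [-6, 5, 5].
y[0] = 3×-6 = -18; y[1] = 3×5 + -5×-6 = 45; y[2] = 3×5 + -5×5 + -2×-6 = 2; y[3] = -5×5 + -2×5 + -4×-6 = -11; y[4] = -2×5 + -4×5 = -30; y[5] = -4×5 = -20

[-18, 45, 2, -11, -30, -20]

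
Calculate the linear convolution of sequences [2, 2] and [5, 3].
y[0] = 2×5 = 10; y[1] = 2×3 + 2×5 = 16; y[2] = 2×3 = 6

[10, 16, 6]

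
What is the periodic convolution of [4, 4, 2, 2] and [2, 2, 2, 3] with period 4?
Use y[k] = Σ_j x[j]·h[(k-j) mod 4]. y[0] = 4×2 + 4×3 + 2×2 + 2×2 = 28; y[1] = 4×2 + 4×2 + 2×3 + 2×2 = 26; y[2] = 4×2 + 4×2 + 2×2 + 2×3 = 26; y[3] = 4×3 + 4×2 + 2×2 + 2×2 = 28. Result: [28, 26, 26, 28]

[28, 26, 26, 28]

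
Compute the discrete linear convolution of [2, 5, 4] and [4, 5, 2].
y[0] = 2×4 = 8; y[1] = 2×5 + 5×4 = 30; y[2] = 2×2 + 5×5 + 4×4 = 45; y[3] = 5×2 + 4×5 = 30; y[4] = 4×2 = 8

[8, 30, 45, 30, 8]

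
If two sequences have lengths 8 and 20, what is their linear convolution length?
Linear/full convolution length: m + n - 1 = 8 + 20 - 1 = 27

27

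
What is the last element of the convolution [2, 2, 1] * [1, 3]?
Use y[k] = Σ_i a[i]·b[k-i] at k=3. y[3] = 1×3 = 3

3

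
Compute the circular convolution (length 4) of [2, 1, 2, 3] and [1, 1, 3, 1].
Use y[k] = Σ_j f[j]·g[(k-j) mod 4]. y[0] = 2×1 + 1×1 + 2×3 + 3×1 = 12; y[1] = 2×1 + 1×1 + 2×1 + 3×3 = 14; y[2] = 2×3 + 1×1 + 2×1 + 3×1 = 12; y[3] = 2×1 + 1×3 + 2×1 + 3×1 = 10. Result: [12, 14, 12, 10]

[12, 14, 12, 10]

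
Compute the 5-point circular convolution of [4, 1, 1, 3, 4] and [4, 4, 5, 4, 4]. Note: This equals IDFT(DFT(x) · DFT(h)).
Either evaluate y[k] = Σ_j x[j]·h[(k-j) mod 5] directly, or use IDFT(DFT(x) · DFT(h)). y[0] = 4×4 + 1×4 + 1×4 + 3×5 + 4×4 = 55; y[1] = 4×4 + 1×4 + 1×4 + 3×4 + 4×5 = 56; y[2] = 4×5 + 1×4 + 1×4 + 3×4 + 4×4 = 56; y[3] = 4×4 + 1×5 + 1×4 + 3×4 + 4×4 = 53; y[4] = 4×4 + 1×4 + 1×5 + 3×4 + 4×4 = 53. Result: [55, 56, 56, 53, 53]

[55, 56, 56, 53, 53]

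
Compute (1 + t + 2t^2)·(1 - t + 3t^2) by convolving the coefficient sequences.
Ascending coefficients: a = [1, 1, 2], b = [1, -1, 3]. c[0] = 1×1 = 1; c[1] = 1×-1 + 1×1 = 0; c[2] = 1×3 + 1×-1 + 2×1 = 4; c[3] = 1×3 + 2×-1 = 1; c[4] = 2×3 = 6. Result coefficients: [1, 0, 4, 1, 6] → 1 + 4t^2 + t^3 + 6t^4

1 + 4t^2 + t^3 + 6t^4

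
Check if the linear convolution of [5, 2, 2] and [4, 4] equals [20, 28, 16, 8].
Recompute linear convolution of [5, 2, 2] and [4, 4]: y[0] = 5×4 = 20; y[1] = 5×4 + 2×4 = 28; y[2] = 2×4 + 2×4 = 16; y[3] = 2×4 = 8 → [20, 28, 16, 8]. Given [20, 28, 16, 8] matches, so answer: Yes

Yes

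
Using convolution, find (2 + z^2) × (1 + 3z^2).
Ascending coefficients: a = [2, 0, 1], b = [1, 0, 3]. c[0] = 2×1 = 2; c[1] = 2×0 + 0×1 = 0; c[2] = 2×3 + 0×0 + 1×1 = 7; c[3] = 0×3 + 1×0 = 0; c[4] = 1×3 = 3. Result coefficients: [2, 0, 7, 0, 3] → 2 + 7z^2 + 3z^4

2 + 7z^2 + 3z^4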